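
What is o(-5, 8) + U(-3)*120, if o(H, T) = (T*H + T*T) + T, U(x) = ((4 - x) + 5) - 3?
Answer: 1112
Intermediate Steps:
U(x) = 6 - x (U(x) = (9 - x) - 3 = 6 - x)
o(H, T) = T + T² + H*T (o(H, T) = (H*T + T²) + T = (T² + H*T) + T = T + T² + H*T)
o(-5, 8) + U(-3)*120 = 8*(1 - 5 + 8) + (6 - 1*(-3))*120 = 8*4 + (6 + 3)*120 = 32 + 9*120 = 32 + 1080 = 1112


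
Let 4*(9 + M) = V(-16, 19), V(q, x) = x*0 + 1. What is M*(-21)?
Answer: 735/4 ≈ 183.75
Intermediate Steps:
V(q, x) = 1 (V(q, x) = 0 + 1 = 1)
M = -35/4 (M = -9 + (¼)*1 = -9 + ¼ = -35/4 ≈ -8.7500)
M*(-21) = -35/4*(-21) = 735/4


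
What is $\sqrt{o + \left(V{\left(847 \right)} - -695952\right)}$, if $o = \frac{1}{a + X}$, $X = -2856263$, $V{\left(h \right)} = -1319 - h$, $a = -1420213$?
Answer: $\frac{\sqrt{39160894192203865}}{237582} \approx 832.94$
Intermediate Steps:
$o = - \frac{1}{4276476}$ ($o = \frac{1}{-1420213 - 2856263} = \frac{1}{-4276476} = - \frac{1}{4276476} \approx -2.3384 \cdot 10^{-7}$)
$\sqrt{o + \left(V{\left(847 \right)} - -695952\right)} = \sqrt{- \frac{1}{4276476} - -693786} = \sqrt{- \frac{1}{4276476} + \left(\left(-1319 - 847\right) + 695952\right)} = \sqrt{- \frac{1}{4276476} + \left(-2166 + 695952\right)} = \sqrt{- \frac{1}{4276476} + 693786} = \sqrt{\frac{2966959178135}{4276476}} = \frac{\sqrt{39160894192203865}}{237582}$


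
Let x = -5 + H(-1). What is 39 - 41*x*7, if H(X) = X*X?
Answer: 1187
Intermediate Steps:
H(X) = X²
x = -4 (x = -5 + (-1)² = -5 + 1 = -4)
39 - 41*x*7 = 39 - (-164)*7 = 39 - 41*(-28) = 39 + 1148 = 1187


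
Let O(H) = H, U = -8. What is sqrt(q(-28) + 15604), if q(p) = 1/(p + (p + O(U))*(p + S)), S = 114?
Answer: sqrt(38071324995)/1562 ≈ 124.92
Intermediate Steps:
q(p) = 1/(p + (-8 + p)*(114 + p)) (q(p) = 1/(p + (p - 8)*(p + 114)) = 1/(p + (-8 + p)*(114 + p)))
sqrt(q(-28) + 15604) = sqrt(1/(-912 + (-28)**2 + 107*(-28)) + 15604) = sqrt(1/(-912 + 784 - 2996) + 15604) = sqrt(1/(-3124) + 15604) = sqrt(-1/3124 + 15604) = sqrt(48746895/3124) = sqrt(38071324995)/1562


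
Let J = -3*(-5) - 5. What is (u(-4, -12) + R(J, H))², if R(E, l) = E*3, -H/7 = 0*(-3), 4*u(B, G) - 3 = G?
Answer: 12321/16 ≈ 770.06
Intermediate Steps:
u(B, G) = ¾ + G/4
J = 10 (J = 15 - 5 = 10)
H = 0 (H = -0*(-3) = -7*0 = 0)
R(E, l) = 3*E
(u(-4, -12) + R(J, H))² = ((¾ + (¼)*(-12)) + 3*10)² = ((¾ - 3) + 30)² = (-9/4 + 30)² = (111/4)² = 12321/16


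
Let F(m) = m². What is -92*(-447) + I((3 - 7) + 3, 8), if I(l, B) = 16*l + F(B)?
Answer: 41172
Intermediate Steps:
I(l, B) = B² + 16*l (I(l, B) = 16*l + B² = B² + 16*l)
-92*(-447) + I((3 - 7) + 3, 8) = -92*(-447) + (8² + 16*((3 - 7) + 3)) = 41124 + (64 + 16*(-4 + 3)) = 41124 + (64 + 16*(-1)) = 41124 + (64 - 16) = 41124 + 48 = 41172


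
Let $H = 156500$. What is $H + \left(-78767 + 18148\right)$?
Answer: $95881$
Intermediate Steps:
$H + \left(-78767 + 18148\right) = 156500 + \left(-78767 + 18148\right) = 156500 - 60619 = 95881$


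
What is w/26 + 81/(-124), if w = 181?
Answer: 10169/1612 ≈ 6.3083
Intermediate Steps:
w/26 + 81/(-124) = 181/26 + 81/(-124) = 181*(1/26) + 81*(-1/124) = 181/26 - 81/124 = 10169/1612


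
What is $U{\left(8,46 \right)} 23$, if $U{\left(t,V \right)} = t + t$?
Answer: $368$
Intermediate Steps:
$U{\left(t,V \right)} = 2 t$
$U{\left(8,46 \right)} 23 = 2 \cdot 8 \cdot 23 = 16 \cdot 23 = 368$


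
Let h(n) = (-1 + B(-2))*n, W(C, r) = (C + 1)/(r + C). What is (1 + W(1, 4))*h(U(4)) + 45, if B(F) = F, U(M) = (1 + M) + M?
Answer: 36/5 ≈ 7.2000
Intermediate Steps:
U(M) = 1 + 2*M
W(C, r) = (1 + C)/(C + r)
h(n) = -3*n (h(n) = (-1 - 2)*n = -3*n)
(1 + W(1, 4))*h(U(4)) + 45 = (1 + (1 + 1)/(1 + 4))*(-3*(1 + 2*4)) + 45 = (1 + 2/5)*(-3*(1 + 8)) + 45 = (1 + (⅕)*2)*(-3*9) + 45 = (1 + ⅖)*(-27) + 45 = (7/5)*(-27) + 45 = -189/5 + 45 = 36/5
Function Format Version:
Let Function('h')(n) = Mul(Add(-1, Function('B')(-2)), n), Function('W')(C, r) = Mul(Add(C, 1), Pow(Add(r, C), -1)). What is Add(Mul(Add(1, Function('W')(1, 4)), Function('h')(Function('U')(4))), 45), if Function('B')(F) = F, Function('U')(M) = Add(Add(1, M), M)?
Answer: Rational(36, 5) ≈ 7.2000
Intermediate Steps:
Function('U')(M) = Add(1, Mul(2, M))
Function('W')(C, r) = Mul(Pow(Add(C, r), -1), Add(1, C)) (Function('W')(C, r) = Mul(Add(1, C), Pow(Add(C, r), -1)) = Mul(Pow(Add(C, r), -1), Add(1, C)))
Function('h')(n) = Mul(-3, n) (Function('h')(n) = Mul(Add(-1, -2), n) = Mul(-3, n))
Add(Mul(Add(1, Function('W')(1, 4)), Function('h')(Function('U')(4))), 45) = Add(Mul(Add(1, Mul(Pow(Add(1, 4), -1), Add(1, 1))), Mul(-3, Add(1, Mul(2, 4)))), 45) = Add(Mul(Add(1, Mul(Pow(5, -1), 2)), Mul(-3, Add(1, 8))), 45) = Add(Mul(Add(1, Mul(Rational(1, 5), 2)), Mul(-3, 9)), 45) = Add(Mul(Add(1, Rational(2, 5)), -27), 45) = Add(Mul(Rational(7, 5), -27), 45) = Add(Rational(-189, 5), 45) = Rational(36, 5)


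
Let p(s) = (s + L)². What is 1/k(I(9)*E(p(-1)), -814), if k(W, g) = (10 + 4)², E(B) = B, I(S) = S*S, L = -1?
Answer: 1/196 ≈ 0.0051020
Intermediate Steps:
I(S) = S²
p(s) = (-1 + s)² (p(s) = (s - 1)² = (-1 + s)²)
k(W, g) = 196 (k(W, g) = 14² = 196)
1/k(I(9)*E(p(-1)), -814) = 1/196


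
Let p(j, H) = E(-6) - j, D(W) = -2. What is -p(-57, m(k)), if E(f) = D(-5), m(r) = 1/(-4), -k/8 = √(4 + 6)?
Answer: -55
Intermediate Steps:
k = -8*√10 (k = -8*√(4 + 6) = -8*√10 ≈ -25.298)
m(r) = -¼
E(f) = -2
p(j, H) = -2 - j
-p(-57, m(k)) = -(-2 - 1*(-57)) = -(-2 + 57) = -1*55 = -55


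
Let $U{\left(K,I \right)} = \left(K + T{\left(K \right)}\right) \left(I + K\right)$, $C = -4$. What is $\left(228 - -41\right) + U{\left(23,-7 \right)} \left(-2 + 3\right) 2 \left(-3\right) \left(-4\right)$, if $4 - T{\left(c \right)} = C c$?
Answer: $45965$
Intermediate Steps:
$T{\left(c \right)} = 4 + 4 c$ ($T{\left(c \right)} = 4 - - 4 c = 4 + 4 c$)
$U{\left(K,I \right)} = \left(4 + 5 K\right) \left(I + K\right)$ ($U{\left(K,I \right)} = \left(K + \left(4 + 4 K\right)\right) \left(I + K\right) = \left(4 + 5 K\right) \left(I + K\right)$)
$\left(228 - -41\right) + U{\left(23,-7 \right)} \left(-2 + 3\right) 2 \left(-3\right) \left(-4\right) = \left(228 - -41\right) + \left(4 \left(-7\right) + 4 \cdot 23 + 5 \cdot 23^{2} + 5 \left(-7\right) 23\right) \left(-2 + 3\right) 2 \left(-3\right) \left(-4\right) = \left(228 + 41\right) + \left(-28 + 92 + 5 \cdot 529 - 805\right) 1 \cdot 2 \left(-3\right) \left(-4\right) = 269 + \left(-28 + 92 + 2645 - 805\right) 2 \left(-3\right) \left(-4\right) = 269 + 1904 \left(\left(-6\right) \left(-4\right)\right) = 269 + 1904 \cdot 24 = 269 + 45696 = 45965$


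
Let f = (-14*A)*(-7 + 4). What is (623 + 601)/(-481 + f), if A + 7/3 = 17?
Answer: 136/15 ≈ 9.0667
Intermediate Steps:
A = 44/3 (A = -7/3 + 17 = 44/3 ≈ 14.667)
f = 616 (f = (-14*44/3)*(-7 + 4) = -616/3*(-3) = 616)
(623 + 601)/(-481 + f) = (623 + 601)/(-481 + 616) = 1224/135 = 1224*(1/135) = 136/15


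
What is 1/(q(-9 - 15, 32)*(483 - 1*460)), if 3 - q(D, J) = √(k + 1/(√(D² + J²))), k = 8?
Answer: 40/299 + 2*√3210/897 ≈ 0.26010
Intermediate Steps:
q(D, J) = 3 - √(8 + (D² + J²)^(-½)) (q(D, J) = 3 - √(8 + 1/(√(D² + J²))) = 3 - √(8 + (D² + J²)^(-½)))
1/(q(-9 - 15, 32)*(483 - 1*460)) = 1/((3 - √(8 + ((-9 - 15)² + 32²)^(-½)))*(483 - 1*460)) = 1/((3 - √(8 + ((-24)² + 1024)^(-½)))*(483 - 460)) = 1/((3 - √(8 + (576 + 1024)^(-½)))*23) = (1/23)/(3 - √(8 + 1600^(-½))) = (1/23)/(3 - √(8 + 1/40)) = (1/23)/(3 - √(321/40)) = (1/23)/(3 - √3210/20) = 1/(23*(3 - √3210/20))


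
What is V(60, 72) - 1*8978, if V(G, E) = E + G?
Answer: -8846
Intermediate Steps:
V(60, 72) - 1*8978 = (72 + 60) - 1*8978 = 132 - 8978 = -8846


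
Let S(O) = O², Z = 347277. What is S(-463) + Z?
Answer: 561646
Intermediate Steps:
S(-463) + Z = (-463)² + 347277 = 214369 + 347277 = 561646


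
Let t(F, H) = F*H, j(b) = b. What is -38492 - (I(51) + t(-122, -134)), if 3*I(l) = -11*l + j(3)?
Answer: -54654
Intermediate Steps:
I(l) = 1 - 11*l/3 (I(l) = (-11*l + 3)/3 = (3 - 11*l)/3 = 1 - 11*l/3)
-38492 - (I(51) + t(-122, -134)) = -38492 - ((1 - 11/3*51) - 122*(-134)) = -38492 - ((1 - 187) + 16348) = -38492 - (-186 + 16348) = -38492 - 1*16162 = -38492 - 16162 = -54654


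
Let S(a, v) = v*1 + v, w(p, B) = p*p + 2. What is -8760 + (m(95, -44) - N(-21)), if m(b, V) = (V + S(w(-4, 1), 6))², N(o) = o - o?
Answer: -7736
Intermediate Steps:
w(p, B) = 2 + p² (w(p, B) = p² + 2 = 2 + p²)
N(o) = 0
S(a, v) = 2*v (S(a, v) = v + v = 2*v)
m(b, V) = (12 + V)² (m(b, V) = (V + 2*6)² = (V + 12)² = (12 + V)²)
-8760 + (m(95, -44) - N(-21)) = -8760 + ((12 - 44)² - 1*0) = -8760 + ((-32)² + 0) = -8760 + (1024 + 0) = -8760 + 1024 = -7736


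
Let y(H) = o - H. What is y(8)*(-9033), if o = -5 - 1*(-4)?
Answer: 81297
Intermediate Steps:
o = -1 (o = -5 + 4 = -1)
y(H) = -1 - H
y(8)*(-9033) = (-1 - 1*8)*(-9033) = (-1 - 8)*(-9033) = -9*(-9033) = 81297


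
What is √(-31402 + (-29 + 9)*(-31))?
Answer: I*√30782 ≈ 175.45*I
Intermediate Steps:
√(-31402 + (-29 + 9)*(-31)) = √(-31402 - 20*(-31)) = √(-31402 + 620) = √(-30782) = I*√30782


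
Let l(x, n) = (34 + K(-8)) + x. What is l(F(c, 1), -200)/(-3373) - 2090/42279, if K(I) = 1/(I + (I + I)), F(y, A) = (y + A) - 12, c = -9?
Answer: -61117715/1140856536 ≈ -0.053572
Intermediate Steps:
F(y, A) = -12 + A + y (F(y, A) = (A + y) - 12 = -12 + A + y)
K(I) = 1/(3*I) (K(I) = 1/(I + 2*I) = 1/(3*I))
l(x, n) = 815/24 + x (l(x, n) = (34 + (⅓)/(-8)) + x = (34 + (⅓)*(-⅛)) + x = (34 - 1/24) + x = 815/24 + x)
l(F(c, 1), -200)/(-3373) - 2090/42279 = (815/24 + (-12 + 1 - 9))/(-3373) - 2090/42279 = (815/24 - 20)*(-1/3373) - 2090*1/42279 = (335/24)*(-1/3373) - 2090/42279 = -335/80952 - 2090/42279 = -61117715/1140856536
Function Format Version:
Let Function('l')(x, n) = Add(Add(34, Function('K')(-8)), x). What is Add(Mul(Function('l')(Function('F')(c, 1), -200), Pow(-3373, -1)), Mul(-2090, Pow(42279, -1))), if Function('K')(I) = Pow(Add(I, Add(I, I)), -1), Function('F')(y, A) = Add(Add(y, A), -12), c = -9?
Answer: Rational(-61117715, 1140856536) ≈ -0.053572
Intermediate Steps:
Function('F')(y, A) = Add(-12, A, y) (Function('F')(y, A) = Add(Add(A, y), -12) = Add(-12, A, y))
Function('K')(I) = Mul(Rational(1, 3), Pow(I, -1)) (Function('K')(I) = Pow(Add(I, Mul(2, I)), -1) = Pow(Mul(3, I), -1) = Mul(Rational(1, 3), Pow(I, -1)))
Function('l')(x, n) = Add(Rational(815, 24), x) (Function('l')(x, n) = Add(Add(34, Mul(Rational(1, 3), Pow(-8, -1))), x) = Add(Add(34, Mul(Rational(1, 3), Rational(-1, 8))), x) = Add(Add(34, Rational(-1, 24)), x) = Add(Rational(815, 24), x))
Add(Mul(Function('l')(Function('F')(c, 1), -200), Pow(-3373, -1)), Mul(-2090, Pow(42279, -1))) = Add(Mul(Add(Rational(815, 24), Add(-12, 1, -9)), Pow(-3373, -1)), Mul(-2090, Pow(42279, -1))) = Add(Mul(Add(Rational(815, 24), -20), Rational(-1, 3373)), Mul(-2090, Rational(1, 42279))) = Add(Mul(Rational(335, 24), Rational(-1, 3373)), Rational(-2090, 42279)) = Add(Rational(-335, 80952), Rational(-2090, 42279)) = Rational(-61117715, 1140856536)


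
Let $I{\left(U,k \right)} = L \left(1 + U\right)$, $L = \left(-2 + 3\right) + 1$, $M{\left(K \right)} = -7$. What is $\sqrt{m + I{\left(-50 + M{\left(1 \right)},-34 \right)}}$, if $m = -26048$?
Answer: $4 i \sqrt{1635} \approx 161.74 i$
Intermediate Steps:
$L = 2$ ($L = 1 + 1 = 2$)
$I{\left(U,k \right)} = 2 + 2 U$ ($I{\left(U,k \right)} = 2 \left(1 + U\right) = 2 + 2 U$)
$\sqrt{m + I{\left(-50 + M{\left(1 \right)},-34 \right)}} = \sqrt{-26048 + \left(2 + 2 \left(-50 - 7\right)\right)} = \sqrt{-26048 + \left(2 + 2 \left(-57\right)\right)} = \sqrt{-26048 + \left(2 - 114\right)} = \sqrt{-26048 - 112} = \sqrt{-26160} = 4 i \sqrt{1635}$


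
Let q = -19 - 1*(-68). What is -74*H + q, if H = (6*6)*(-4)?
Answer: 10705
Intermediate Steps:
q = 49 (q = -19 + 68 = 49)
H = -144 (H = 36*(-4) = -144)
-74*H + q = -74*(-144) + 49 = 10656 + 49 = 10705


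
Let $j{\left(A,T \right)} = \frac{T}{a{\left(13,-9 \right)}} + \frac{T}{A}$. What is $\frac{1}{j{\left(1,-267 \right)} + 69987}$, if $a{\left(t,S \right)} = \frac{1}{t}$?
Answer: $\frac{1}{66249} \approx 1.5095 \cdot 10^{-5}$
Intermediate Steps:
$j{\left(A,T \right)} = 13 T + \frac{T}{A}$ ($j{\left(A,T \right)} = \frac{T}{\frac{1}{13}} + \frac{T}{A} = T \frac{1}{\frac{1}{13}} + \frac{T}{A} = T 13 + \frac{T}{A} = 13 T + \frac{T}{A}$)
$\frac{1}{j{\left(1,-267 \right)} + 69987} = \frac{1}{\left(13 \left(-267\right) - \frac{267}{1}\right) + 69987} = \frac{1}{\left(-3471 - 267\right) + 69987} = \frac{1}{-3738 + 69987} = \frac{1}{66249}$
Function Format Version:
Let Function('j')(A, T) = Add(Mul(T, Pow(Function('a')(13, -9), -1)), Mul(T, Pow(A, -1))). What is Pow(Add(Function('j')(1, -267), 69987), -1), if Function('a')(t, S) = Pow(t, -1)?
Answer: Rational(1, 66249) ≈ 1.5095e-5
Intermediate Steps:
Function('j')(A, T) = Add(Mul(13, T), Mul(T, Pow(A, -1))) (Function('j')(A, T) = Add(Mul(T, Pow(Pow(13, -1), -1)), Mul(T, Pow(A, -1))) = Add(Mul(T, Pow(Rational(1, 13), -1)), Mul(T, Pow(A, -1))) = Add(Mul(T, 13), Mul(T, Pow(A, -1))) = Add(Mul(13, T), Mul(T, Pow(A, -1))))
Pow(Add(Function('j')(1, -267), 69987), -1) = Pow(Add(Add(Mul(13, -267), Mul(-267, Pow(1, -1))), 69987), -1) = Pow(Add(Add(-3471, Mul(-267, 1)), 69987), -1) = Pow(Add(Add(-3471, -267), 69987), -1) = Pow(Add(-3738, 69987), -1) = Pow(66249, -1) = Rational(1, 66249)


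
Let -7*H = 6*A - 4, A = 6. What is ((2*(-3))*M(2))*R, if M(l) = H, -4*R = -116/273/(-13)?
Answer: -1856/8281 ≈ -0.22413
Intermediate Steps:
H = -32/7 (H = -(6*6 - 4)/7 = -(36 - 4)/7 = -⅐*32 = -32/7 ≈ -4.5714)
R = -29/3549 (R = -(-116/273)/(4*(-13)) = -(-116*1/273)*(-1)/(4*13) = -(-29)*(-1)/(273*13) = -¼*116/3549 = -29/3549 ≈ -0.0081713)
M(l) = -32/7
((2*(-3))*M(2))*R = ((2*(-3))*(-32/7))*(-29/3549) = -6*(-32/7)*(-29/3549) = (192/7)*(-29/3549) = -1856/8281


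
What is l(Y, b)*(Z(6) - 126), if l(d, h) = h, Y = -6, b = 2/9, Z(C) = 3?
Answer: -82/3 ≈ -27.333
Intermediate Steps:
b = 2/9 (b = 2*(⅑) = 2/9 ≈ 0.22222)
l(Y, b)*(Z(6) - 126) = 2*(3 - 126)/9 = (2/9)*(-123) = -82/3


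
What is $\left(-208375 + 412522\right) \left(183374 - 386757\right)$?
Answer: $-41520029301$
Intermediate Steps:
$\left(-208375 + 412522\right) \left(183374 - 386757\right) = 204147 \left(-203383\right) = -41520029301$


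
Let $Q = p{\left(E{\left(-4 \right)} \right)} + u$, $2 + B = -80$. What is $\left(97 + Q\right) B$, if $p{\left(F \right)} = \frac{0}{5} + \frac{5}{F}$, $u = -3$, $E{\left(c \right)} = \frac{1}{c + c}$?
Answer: $-4428$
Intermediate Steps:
$B = -82$ ($B = -2 - 80 = -82$)
$E{\left(c \right)} = \frac{1}{2 c}$
$p{\left(F \right)} = \frac{5}{F}$ ($p{\left(F \right)} = 0 \cdot \frac{1}{5} + \frac{5}{F} = 0 + \frac{5}{F} = \frac{5}{F}$)
$Q = -43$ ($Q = \frac{5}{\frac{1}{2} \frac{1}{-4}} - 3 = \frac{5}{\frac{1}{2} \left(- \frac{1}{4}\right)} - 3 = \frac{5}{- \frac{1}{8}} - 3 = 5 \left(-8\right) - 3 = -40 - 3 = -43$)
$\left(97 + Q\right) B = \left(97 - 43\right) \left(-82\right) = 54 \left(-82\right) = -4428$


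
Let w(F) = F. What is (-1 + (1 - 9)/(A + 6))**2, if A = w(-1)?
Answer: 169/25 ≈ 6.7600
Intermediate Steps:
A = -1
(-1 + (1 - 9)/(A + 6))**2 = (-1 + (1 - 9)/(-1 + 6))**2 = (-1 - 8/5)**2 = (-13/5)**2 = 169/25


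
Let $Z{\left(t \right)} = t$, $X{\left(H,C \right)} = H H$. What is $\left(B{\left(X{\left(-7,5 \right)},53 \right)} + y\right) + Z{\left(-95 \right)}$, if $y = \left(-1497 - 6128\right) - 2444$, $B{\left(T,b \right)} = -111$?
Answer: $-10275$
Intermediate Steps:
$X{\left(H,C \right)} = H^{2}$
$y = -10069$ ($y = -7625 - 2444 = -10069$)
$\left(B{\left(X{\left(-7,5 \right)},53 \right)} + y\right) + Z{\left(-95 \right)} = \left(-111 - 10069\right) - 95 = -10180 - 95 = -10275$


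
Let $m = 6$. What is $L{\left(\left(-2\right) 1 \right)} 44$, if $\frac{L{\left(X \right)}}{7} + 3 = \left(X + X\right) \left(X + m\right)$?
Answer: $-5852$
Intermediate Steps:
$L{\left(X \right)} = -21 + 14 X \left(6 + X\right)$ ($L{\left(X \right)} = -21 + 7 \left(X + X\right) \left(X + 6\right) = -21 + 7 \cdot 2 X \left(6 + X\right) = -21 + 14 X \left(6 + X\right)$)
$L{\left(\left(-2\right) 1 \right)} 44 = \left(-21 + 14 \left(\left(-2\right) 1\right)^{2} + 84 \left(\left(-2\right) 1\right)\right) 44 = \left(-21 + 14 \left(-2\right)^{2} + 84 \left(-2\right)\right) 44 = \left(-21 + 14 \cdot 4 - 168\right) 44 = \left(-21 + 56 - 168\right) 44 = \left(-133\right) 44 = -5852$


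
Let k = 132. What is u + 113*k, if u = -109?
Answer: 14807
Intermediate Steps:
u + 113*k = -109 + 113*132 = -109 + 14916 = 14807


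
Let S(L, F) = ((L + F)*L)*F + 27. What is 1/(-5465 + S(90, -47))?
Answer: -1/187328 ≈ -5.3382e-6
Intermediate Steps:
S(L, F) = 27 + F*L*(F + L) (S(L, F) = ((F + L)*L)*F + 27 = (L*(F + L))*F + 27 = F*L*(F + L) + 27 = 27 + F*L*(F + L))
1/(-5465 + S(90, -47)) = 1/(-5465 + (27 - 47*90² + 90*(-47)²)) = 1/(-5465 + (27 - 47*8100 + 90*2209)) = 1/(-5465 + (27 - 380700 + 198810)) = 1/(-5465 - 181863) = 1/(-187328) = -1/187328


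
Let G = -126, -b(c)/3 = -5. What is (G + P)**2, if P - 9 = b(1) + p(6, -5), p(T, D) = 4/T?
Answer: 92416/9 ≈ 10268.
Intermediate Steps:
b(c) = 15 (b(c) = -3*(-5) = 15)
P = 74/3 (P = 9 + (15 + 4/6) = 9 + (15 + 4*(1/6)) = 9 + (15 + 2/3) = 9 + 47/3 = 74/3 ≈ 24.667)
(G + P)**2 = (-126 + 74/3)**2 = (-304/3)**2 = 92416/9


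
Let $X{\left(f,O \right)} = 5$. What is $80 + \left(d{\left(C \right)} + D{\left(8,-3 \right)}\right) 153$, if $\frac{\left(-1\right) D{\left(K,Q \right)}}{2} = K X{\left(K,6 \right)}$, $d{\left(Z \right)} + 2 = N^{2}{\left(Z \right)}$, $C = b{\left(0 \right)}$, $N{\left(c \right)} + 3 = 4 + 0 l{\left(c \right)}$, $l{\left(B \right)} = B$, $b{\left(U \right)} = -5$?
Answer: $-12313$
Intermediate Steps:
$N{\left(c \right)} = 1$ ($N{\left(c \right)} = -3 + \left(4 + 0 c\right) = -3 + \left(4 + 0\right) = -3 + 4 = 1$)
$C = -5$
$d{\left(Z \right)} = -1$ ($d{\left(Z \right)} = -2 + 1^{2} = -2 + 1 = -1$)
$D{\left(K,Q \right)} = - 10 K$ ($D{\left(K,Q \right)} = - 2 K 5 = - 2 \cdot 5 K = - 10 K$)
$80 + \left(d{\left(C \right)} + D{\left(8,-3 \right)}\right) 153 = 80 + \left(-1 - 80\right) 153 = 80 - 12393 = -12313$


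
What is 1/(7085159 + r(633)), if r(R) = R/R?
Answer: 1/7085160 ≈ 1.4114e-7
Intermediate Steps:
r(R) = 1
1/(7085159 + r(633)) = 1/(7085159 + 1) = 1/7085160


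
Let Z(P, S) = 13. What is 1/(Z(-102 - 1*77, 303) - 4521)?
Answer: -1/4508 ≈ -0.00022183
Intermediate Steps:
1/(Z(-102 - 1*77, 303) - 4521) = 1/(13 - 4521) = 1/(-4508) = -1/4508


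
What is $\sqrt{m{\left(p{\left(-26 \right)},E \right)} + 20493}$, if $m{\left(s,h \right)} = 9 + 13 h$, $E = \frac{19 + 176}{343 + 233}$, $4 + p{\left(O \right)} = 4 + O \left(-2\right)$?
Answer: $\frac{\sqrt{11811687}}{24} \approx 143.2$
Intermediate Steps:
$p{\left(O \right)} = - 2 O$ ($p{\left(O \right)} = -4 + \left(4 + O \left(-2\right)\right) = -4 - \left(-4 + 2 O\right) = - 2 O$)
$E = \frac{65}{192}$ ($E = \frac{195}{576} = 195 \cdot \frac{1}{576} = \frac{65}{192} \approx 0.33854$)
$\sqrt{m{\left(p{\left(-26 \right)},E \right)} + 20493} = \sqrt{\left(9 + 13 \cdot \frac{65}{192}\right) + 20493} = \sqrt{\left(9 + \frac{845}{192}\right) + 20493} = \sqrt{\frac{2573}{192} + 20493} = \sqrt{\frac{3937229}{192}} = \frac{\sqrt{11811687}}{24}$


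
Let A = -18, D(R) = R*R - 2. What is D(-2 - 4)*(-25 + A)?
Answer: -1462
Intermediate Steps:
D(R) = -2 + R**2 (D(R) = R**2 - 2 = -2 + R**2)
D(-2 - 4)*(-25 + A) = (-2 + (-2 - 4)**2)*(-25 - 18) = (-2 + (-6)**2)*(-43) = (-2 + 36)*(-43) = 34*(-43) = -1462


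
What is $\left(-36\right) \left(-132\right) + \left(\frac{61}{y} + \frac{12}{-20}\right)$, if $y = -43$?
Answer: $\frac{1021246}{215} \approx 4750.0$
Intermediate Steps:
$\left(-36\right) \left(-132\right) + \left(\frac{61}{y} + \frac{12}{-20}\right) = \left(-36\right) \left(-132\right) + \left(\frac{61}{-43} + \frac{12}{-20}\right) = 4752 + \left(61 \left(- \frac{1}{43}\right) + 12 \left(- \frac{1}{20}\right)\right) = 4752 - \frac{434}{215} = \frac{1021246}{215}$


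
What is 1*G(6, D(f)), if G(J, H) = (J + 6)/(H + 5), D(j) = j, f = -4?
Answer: 12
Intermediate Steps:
G(J, H) = (6 + J)/(5 + H)
1*G(6, D(f)) = 1*((6 + 6)/(5 - 4)) = 1*(12/1) = 1*(1*12) = 1*12 = 12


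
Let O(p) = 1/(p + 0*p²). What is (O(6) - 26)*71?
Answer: -11005/6 ≈ -1834.2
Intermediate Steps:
O(p) = 1/p (O(p) = 1/(p + 0) = 1/p)
(O(6) - 26)*71 = (1/6 - 26)*71 = (⅙ - 26)*71 = -155/6*71 = -11005/6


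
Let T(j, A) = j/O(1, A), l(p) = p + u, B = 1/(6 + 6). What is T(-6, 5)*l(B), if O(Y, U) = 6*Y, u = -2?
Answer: 23/12 ≈ 1.9167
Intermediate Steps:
B = 1/12 ≈ 0.083333
l(p) = -2 + p (l(p) = p - 2 = -2 + p)
T(j, A) = j/6 (T(j, A) = j/((6*1)) = j/6)
T(-6, 5)*l(B) = ((⅙)*(-6))*(-2 + 1/12) = -1*(-23/12) = 23/12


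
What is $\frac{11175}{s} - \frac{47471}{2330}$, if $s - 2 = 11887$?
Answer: $- \frac{179448323}{9233790} \approx -19.434$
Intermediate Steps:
$s = 11889$ ($s = 2 + 11887 = 11889$)
$\frac{11175}{s} - \frac{47471}{2330} = \frac{11175}{11889} - \frac{47471}{2330} = 11175 \cdot \frac{1}{11889} - \frac{47471}{2330} = \frac{3725}{3963} - \frac{47471}{2330} = - \frac{179448323}{9233790}$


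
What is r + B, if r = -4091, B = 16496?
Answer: 12405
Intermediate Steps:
r + B = -4091 + 16496 = 12405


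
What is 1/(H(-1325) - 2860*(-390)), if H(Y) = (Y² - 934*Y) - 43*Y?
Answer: 1/4165550 ≈ 2.4006e-7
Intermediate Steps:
H(Y) = Y² - 977*Y
1/(H(-1325) - 2860*(-390)) = 1/(-1325*(-977 - 1325) - 2860*(-390)) = 1/(-1325*(-2302) + 1115400) = 1/(3050150 + 1115400) = 1/4165550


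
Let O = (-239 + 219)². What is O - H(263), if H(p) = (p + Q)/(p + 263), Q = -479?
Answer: 105308/263 ≈ 400.41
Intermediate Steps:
O = 400 (O = (-20)² = 400)
H(p) = (-479 + p)/(263 + p) (H(p) = (p - 479)/(p + 263) = (-479 + p)/(263 + p))
O - H(263) = 400 - (-479 + 263)/(263 + 263) = 400 - (-216)/526 = 400 - 1*(-108/263) = 400 + 108/263 = 105308/263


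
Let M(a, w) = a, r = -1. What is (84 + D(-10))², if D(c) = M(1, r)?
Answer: 7225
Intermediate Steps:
D(c) = 1
(84 + D(-10))² = (84 + 1)² = 85² = 7225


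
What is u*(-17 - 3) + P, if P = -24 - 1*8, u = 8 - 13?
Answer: 68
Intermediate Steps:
u = -5
P = -32 (P = -24 - 8 = -32)
u*(-17 - 3) + P = -5*(-17 - 3) - 32 = -5*(-20) - 32 = 100 - 32 = 68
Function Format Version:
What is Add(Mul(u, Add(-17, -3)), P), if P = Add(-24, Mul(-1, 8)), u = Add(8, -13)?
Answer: 68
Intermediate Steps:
u = -5
P = -32 (P = Add(-24, -8) = -32)
Add(Mul(u, Add(-17, -3)), P) = Add(Mul(-5, Add(-17, -3)), -32) = Add(Mul(-5, -20), -32) = Add(100, -32) = 68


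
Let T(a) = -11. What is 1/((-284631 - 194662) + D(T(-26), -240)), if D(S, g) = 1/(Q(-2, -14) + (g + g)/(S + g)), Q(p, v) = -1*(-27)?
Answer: -7257/3478229050 ≈ -2.0864e-6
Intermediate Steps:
Q(p, v) = 27
D(S, g) = 1/(27 + 2*g/(S + g)) (D(S, g) = 1/(27 + (g + g)/(S + g)) = 1/(27 + (2*g)/(S + g)) = 1/(27 + 2*g/(S + g)))
1/((-284631 - 194662) + D(T(-26), -240)) = 1/((-284631 - 194662) + (-11 - 240)/(27*(-11) + 29*(-240))) = 1/(-479293 - 251/(-297 - 6960)) = 1/(-479293 - 251/(-7257)) = 1/(-479293 - 1/7257*(-251)) = 1/(-479293 + 251/7257) = 1/(-3478229050/7257) = -7257/3478229050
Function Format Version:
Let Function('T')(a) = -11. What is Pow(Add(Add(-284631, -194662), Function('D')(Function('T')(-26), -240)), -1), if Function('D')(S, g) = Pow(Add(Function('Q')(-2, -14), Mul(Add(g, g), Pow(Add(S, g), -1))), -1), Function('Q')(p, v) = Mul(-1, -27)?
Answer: Rational(-7257, 3478229050) ≈ -2.0864e-6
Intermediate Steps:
Function('Q')(p, v) = 27
Function('D')(S, g) = Pow(Add(27, Mul(2, g, Pow(Add(S, g), -1))), -1) (Function('D')(S, g) = Pow(Add(27, Mul(Add(g, g), Pow(Add(S, g), -1))), -1) = Pow(Add(27, Mul(Mul(2, g), Pow(Add(S, g), -1))), -1) = Pow(Add(27, Mul(2, g, Pow(Add(S, g), -1))), -1))
Pow(Add(Add(-284631, -194662), Function('D')(Function('T')(-26), -240)), -1) = Pow(Add(Add(-284631, -194662), Mul(Pow(Add(Mul(27, -11), Mul(29, -240)), -1), Add(-11, -240))), -1) = Pow(Add(-479293, Mul(Pow(Add(-297, -6960), -1), -251)), -1) = Pow(Add(-479293, Mul(Pow(-7257, -1), -251)), -1) = Pow(Add(-479293, Mul(Rational(-1, 7257), -251)), -1) = Pow(Add(-479293, Rational(251, 7257)), -1) = Pow(Rational(-3478229050, 7257), -1) = Rational(-7257, 3478229050)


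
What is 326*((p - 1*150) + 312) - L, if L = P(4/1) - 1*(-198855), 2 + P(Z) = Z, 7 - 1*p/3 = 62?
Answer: -199835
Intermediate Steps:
p = -165 (p = 21 - 3*62 = 21 - 186 = -165)
P(Z) = -2 + Z
L = 198857 (L = (-2 + 4/1) - 1*(-198855) = (-2 + 1*4) + 198855 = (-2 + 4) + 198855 = 2 + 198855 = 198857)
326*((p - 1*150) + 312) - L = 326*((-165 - 1*150) + 312) - 1*198857 = 326*((-165 - 150) + 312) - 198857 = 326*(-315 + 312) - 198857 = 326*(-3) - 198857 = -978 - 198857 = -199835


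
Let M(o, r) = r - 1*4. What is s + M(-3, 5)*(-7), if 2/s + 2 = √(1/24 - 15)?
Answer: (-32*√6 + 7*I*√359)/(4*√6 - I*√359) ≈ -7.211 - 0.40801*I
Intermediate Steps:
s = 2/(-2 + I*√2154/12) (s = 2/(-2 + √(1/24 - 15)) = 2/(-2 + √(-359/24)) = 2/(-2 + I*√2154/12) ≈ -0.21099 - 0.40801*I)
M(o, r) = -4 + r (M(o, r) = r - 4 = -4 + r)
s + M(-3, 5)*(-7) = -4*√6/(4*√6 - I*√359) + (-4 + 5)*(-7) = -4*√6/(4*√6 - I*√359) + 1*(-7) = -4*√6/(4*√6 - I*√359) - 7 = -7 - 4*√6/(4*√6 - I*√359)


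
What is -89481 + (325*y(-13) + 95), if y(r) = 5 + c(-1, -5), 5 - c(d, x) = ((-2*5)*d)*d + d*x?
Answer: -84511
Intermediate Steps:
c(d, x) = 5 + 10*d**2 - d*x (c(d, x) = 5 - (((-2*5)*d)*d + d*x) = 5 - ((-10*d)*d + d*x) = 5 - (-10*d**2 + d*x) = 5 + (10*d**2 - d*x) = 5 + 10*d**2 - d*x)
y(r) = 15 (y(r) = 5 + (5 + 10*(-1)**2 - 1*(-1)*(-5)) = 5 + (5 + 10*1 - 5) = 5 + (5 + 10 - 5) = 5 + 10 = 15)
-89481 + (325*y(-13) + 95) = -89481 + (325*15 + 95) = -89481 + (4875 + 95) = -89481 + 4970 = -84511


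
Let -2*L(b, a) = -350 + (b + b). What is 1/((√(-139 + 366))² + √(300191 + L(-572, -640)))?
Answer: -227/249409 + √300938/249409 ≈ 0.0012894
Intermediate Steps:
L(b, a) = 175 - b (L(b, a) = -(-350 + (b + b))/2 = -(-350 + 2*b)/2 = 175 - b)
1/((√(-139 + 366))² + √(300191 + L(-572, -640))) = 1/((√(-139 + 366))² + √(300191 + (175 - 1*(-572)))) = 1/((√227)² + √(300191 + (175 + 572))) = 1/(227 + √(300191 + 747)) = 1/(227 + √300938)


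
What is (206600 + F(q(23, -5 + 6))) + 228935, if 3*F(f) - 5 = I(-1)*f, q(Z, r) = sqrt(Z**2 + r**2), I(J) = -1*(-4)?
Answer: 1306610/3 + 4*sqrt(530)/3 ≈ 4.3557e+5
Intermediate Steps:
I(J) = 4
F(f) = 5/3 + 4*f/3 (F(f) = 5/3 + (4*f)/3 = 5/3 + 4*f/3)
(206600 + F(q(23, -5 + 6))) + 228935 = (206600 + (5/3 + 4*sqrt(23**2 + (-5 + 6)**2)/3)) + 228935 = (206600 + (5/3 + 4*sqrt(529 + 1**2)/3)) + 228935 = (206600 + (5/3 + 4*sqrt(529 + 1)/3)) + 228935 = (206600 + (5/3 + 4*sqrt(530)/3)) + 228935 = (619805/3 + 4*sqrt(530)/3) + 228935 = 1306610/3 + 4*sqrt(530)/3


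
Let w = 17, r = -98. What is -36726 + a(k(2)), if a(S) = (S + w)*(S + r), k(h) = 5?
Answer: -38772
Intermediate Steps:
a(S) = (-98 + S)*(17 + S) (a(S) = (S + 17)*(S - 98) = (17 + S)*(-98 + S) = (-98 + S)*(17 + S))
-36726 + a(k(2)) = -36726 + (-1666 + 5² - 81*5) = -36726 + (-1666 + 25 - 405) = -36726 - 2046 = -38772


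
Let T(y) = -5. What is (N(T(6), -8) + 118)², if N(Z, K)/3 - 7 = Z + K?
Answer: 10000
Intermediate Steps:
N(Z, K) = 21 + 3*K + 3*Z (N(Z, K) = 21 + 3*(Z + K) = 21 + 3*(K + Z) = 21 + (3*K + 3*Z) = 21 + 3*K + 3*Z)
(N(T(6), -8) + 118)² = ((21 + 3*(-8) + 3*(-5)) + 118)² = ((21 - 24 - 15) + 118)² = (-18 + 118)² = 100² = 10000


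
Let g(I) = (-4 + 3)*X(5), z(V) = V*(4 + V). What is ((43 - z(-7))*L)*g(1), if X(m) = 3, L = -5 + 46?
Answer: -2706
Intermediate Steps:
L = 41
g(I) = -3 (g(I) = (-4 + 3)*3 = -1*3 = -3)
((43 - z(-7))*L)*g(1) = ((43 - (-7)*(4 - 7))*41)*(-3) = ((43 - (-7)*(-3))*41)*(-3) = ((43 - 1*21)*41)*(-3) = ((43 - 21)*41)*(-3) = (22*41)*(-3) = 902*(-3) = -2706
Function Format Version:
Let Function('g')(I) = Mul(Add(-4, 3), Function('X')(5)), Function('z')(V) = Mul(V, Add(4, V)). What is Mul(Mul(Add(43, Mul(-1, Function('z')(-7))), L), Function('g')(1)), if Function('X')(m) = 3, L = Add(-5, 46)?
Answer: -2706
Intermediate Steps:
L = 41
Function('g')(I) = -3 (Function('g')(I) = Mul(Add(-4, 3), 3) = Mul(-1, 3) = -3)
Mul(Mul(Add(43, Mul(-1, Function('z')(-7))), L), Function('g')(1)) = Mul(Mul(Add(43, Mul(-1, Mul(-7, Add(4, -7)))), 41), -3) = Mul(Mul(Add(43, Mul(-1, Mul(-7, -3))), 41), -3) = Mul(Mul(Add(43, Mul(-1, 21)), 41), -3) = Mul(Mul(Add(43, -21), 41), -3) = Mul(Mul(22, 41), -3) = Mul(902, -3) = -2706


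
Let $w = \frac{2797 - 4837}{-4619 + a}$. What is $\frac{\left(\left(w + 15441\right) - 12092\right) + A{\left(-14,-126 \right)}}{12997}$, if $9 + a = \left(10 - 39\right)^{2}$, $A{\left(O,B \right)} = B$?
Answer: $\frac{12207541}{49219639} \approx 0.24802$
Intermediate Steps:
$a = 832$ ($a = -9 + \left(10 - 39\right)^{2} = -9 + \left(-29\right)^{2} = -9 + 841 = 832$)
$w = \frac{2040}{3787}$ ($w = \frac{2797 - 4837}{-4619 + 832} = - \frac{2040}{-3787} = \left(-2040\right) \left(- \frac{1}{3787}\right) = \frac{2040}{3787} \approx 0.53868$)
$\frac{\left(\left(w + 15441\right) - 12092\right) + A{\left(-14,-126 \right)}}{12997} = \frac{\left(\left(\frac{2040}{3787} + 15441\right) - 12092\right) - 126}{12997} = \left(\left(\frac{58477107}{3787} - 12092\right) - 126\right) \frac{1}{12997} = \left(\frac{12684703}{3787} - 126\right) \frac{1}{12997} = \frac{12207541}{3787} \cdot \frac{1}{12997} = \frac{12207541}{49219639}$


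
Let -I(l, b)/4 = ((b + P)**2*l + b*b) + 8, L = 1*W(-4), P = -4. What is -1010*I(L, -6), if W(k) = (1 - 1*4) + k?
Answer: -2650240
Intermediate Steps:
W(k) = -3 + k (W(k) = (1 - 4) + k = -3 + k)
L = -7 (L = 1*(-3 - 4) = 1*(-7) = -7)
I(l, b) = -32 - 4*b**2 - 4*l*(-4 + b)**2 (I(l, b) = -4*(((b - 4)**2*l + b*b) + 8) = -4*(((-4 + b)**2*l + b**2) + 8) = -4*((l*(-4 + b)**2 + b**2) + 8) = -4*((b**2 + l*(-4 + b)**2) + 8) = -4*(8 + b**2 + l*(-4 + b)**2) = -32 - 4*b**2 - 4*l*(-4 + b)**2)
-1010*I(L, -6) = -1010*(-32 - 4*(-6)**2 - 4*(-7)*(-4 - 6)**2) = -1010*(-32 - 4*36 - 4*(-7)*(-10)**2) = -1010*(-32 - 144 - 4*(-7)*100) = -1010*(-32 - 144 + 2800) = -1010*2624 = -2650240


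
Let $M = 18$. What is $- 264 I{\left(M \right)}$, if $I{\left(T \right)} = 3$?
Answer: $-792$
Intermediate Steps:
$- 264 I{\left(M \right)} = \left(-264\right) 3 = -792$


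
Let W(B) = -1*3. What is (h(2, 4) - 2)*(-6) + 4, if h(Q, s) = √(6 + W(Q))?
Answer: 16 - 6*√3 ≈ 5.6077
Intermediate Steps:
W(B) = -3
h(Q, s) = √3 (h(Q, s) = √(6 - 3) = √3)
(h(2, 4) - 2)*(-6) + 4 = (√3 - 2)*(-6) + 4 = (-2 + √3)*(-6) + 4 = (12 - 6*√3) + 4 = 16 - 6*√3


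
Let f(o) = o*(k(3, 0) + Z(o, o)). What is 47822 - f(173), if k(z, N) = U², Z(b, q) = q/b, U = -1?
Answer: 47476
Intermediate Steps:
k(z, N) = 1 (k(z, N) = (-1)² = 1)
f(o) = 2*o (f(o) = o*(1 + o/o) = o*(1 + 1) = o*2 = 2*o)
47822 - f(173) = 47822 - 2*173 = 47822 - 1*346 = 47822 - 346 = 47476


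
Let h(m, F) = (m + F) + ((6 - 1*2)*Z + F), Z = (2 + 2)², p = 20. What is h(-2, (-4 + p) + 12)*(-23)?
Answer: -2714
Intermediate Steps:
Z = 16 (Z = 4² = 16)
h(m, F) = 64 + m + 2*F (h(m, F) = (m + F) + ((6 - 1*2)*16 + F) = (F + m) + ((6 - 2)*16 + F) = (F + m) + (4*16 + F) = (F + m) + (64 + F) = 64 + m + 2*F)
h(-2, (-4 + p) + 12)*(-23) = (64 - 2 + 2*((-4 + 20) + 12))*(-23) = (64 - 2 + 2*(16 + 12))*(-23) = (64 - 2 + 2*28)*(-23) = (64 - 2 + 56)*(-23) = 118*(-23) = -2714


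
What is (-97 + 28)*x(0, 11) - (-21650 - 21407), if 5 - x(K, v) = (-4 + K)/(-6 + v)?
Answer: 213284/5 ≈ 42657.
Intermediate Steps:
x(K, v) = 5 - (-4 + K)/(-6 + v)
(-97 + 28)*x(0, 11) - (-21650 - 21407) = (-97 + 28)*((-26 - 1*0 + 5*11)/(-6 + 11)) - (-21650 - 21407) = -69*(-26 + 0 + 55)/5 - 1*(-43057) = -69*29/5 + 43057 = -2001/5 + 43057 = 213284/5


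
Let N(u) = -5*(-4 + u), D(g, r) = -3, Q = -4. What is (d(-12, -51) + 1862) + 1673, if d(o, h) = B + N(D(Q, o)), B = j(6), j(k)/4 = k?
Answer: 3594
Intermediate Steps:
j(k) = 4*k
B = 24 (B = 4*6 = 24)
N(u) = 20 - 5*u
d(o, h) = 59 (d(o, h) = 24 + (20 - 5*(-3)) = 24 + (20 + 15) = 24 + 35 = 59)
(d(-12, -51) + 1862) + 1673 = (59 + 1862) + 1673 = 1921 + 1673 = 3594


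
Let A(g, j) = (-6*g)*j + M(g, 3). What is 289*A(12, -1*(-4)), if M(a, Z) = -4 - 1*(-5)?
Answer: -82943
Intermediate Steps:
M(a, Z) = 1 (M(a, Z) = -4 + 5 = 1)
A(g, j) = 1 - 6*g*j (A(g, j) = (-6*g)*j + 1 = -6*g*j + 1 = 1 - 6*g*j)
289*A(12, -1*(-4)) = 289*(1 - 6*12*(-1*(-4))) = 289*(1 - 6*12*4) = 289*(1 - 288) = 289*(-287) = -82943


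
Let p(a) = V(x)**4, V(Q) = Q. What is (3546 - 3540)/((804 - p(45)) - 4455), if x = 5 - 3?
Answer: -6/3667 ≈ -0.0016362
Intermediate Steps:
x = 2
p(a) = 16 (p(a) = 2**4 = 16)
(3546 - 3540)/((804 - p(45)) - 4455) = (3546 - 3540)/((804 - 1*16) - 4455) = 6/((804 - 16) - 4455) = 6/(788 - 4455) = 6/(-3667) = 6*(-1/3667) = -6/3667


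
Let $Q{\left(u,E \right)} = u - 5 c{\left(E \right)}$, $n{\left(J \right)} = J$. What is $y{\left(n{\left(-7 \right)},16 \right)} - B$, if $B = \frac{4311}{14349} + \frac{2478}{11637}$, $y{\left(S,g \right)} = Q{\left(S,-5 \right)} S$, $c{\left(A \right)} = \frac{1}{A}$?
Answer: $\frac{769711913}{18553257} \approx 41.487$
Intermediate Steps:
$Q{\left(u,E \right)} = u - \frac{5}{E}$
$y{\left(S,g \right)} = S \left(1 + S\right)$ ($y{\left(S,g \right)} = \left(S - \frac{5}{-5}\right) S = \left(S - -1\right) S = \left(S + 1\right) S = \left(1 + S\right) S = S \left(1 + S\right)$)
$B = \frac{9524881}{18553257}$ ($B = 4311 \cdot \frac{1}{14349} + 2478 \cdot \frac{1}{11637} = \frac{1437}{4783} + \frac{826}{3879} = \frac{9524881}{18553257} \approx 0.51338$)
$y{\left(n{\left(-7 \right)},16 \right)} - B = - 7 \left(1 - 7\right) - \frac{9524881}{18553257} = \left(-7\right) \left(-6\right) - \frac{9524881}{18553257} = 42 - \frac{9524881}{18553257} = \frac{769711913}{18553257}$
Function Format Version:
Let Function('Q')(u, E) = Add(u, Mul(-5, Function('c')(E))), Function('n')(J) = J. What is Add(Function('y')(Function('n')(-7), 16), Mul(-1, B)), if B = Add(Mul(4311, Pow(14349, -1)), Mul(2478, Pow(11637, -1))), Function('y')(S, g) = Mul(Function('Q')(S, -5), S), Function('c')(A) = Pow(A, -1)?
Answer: Rational(769711913, 18553257) ≈ 41.487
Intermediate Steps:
Function('Q')(u, E) = Add(u, Mul(-5, Pow(E, -1)))
Function('y')(S, g) = Mul(S, Add(1, S)) (Function('y')(S, g) = Mul(Add(S, Mul(-5, Pow(-5, -1))), S) = Mul(Add(S, Mul(-5, Rational(-1, 5))), S) = Mul(Add(S, 1), S) = Mul(Add(1, S), S) = Mul(S, Add(1, S)))
B = Rational(9524881, 18553257) (B = Add(Mul(4311, Rational(1, 14349)), Mul(2478, Rational(1, 11637))) = Add(Rational(1437, 4783), Rational(826, 3879)) = Rational(9524881, 18553257) ≈ 0.51338)
Add(Function('y')(Function('n')(-7), 16), Mul(-1, B)) = Add(Mul(-7, Add(1, -7)), Mul(-1, Rational(9524881, 18553257))) = Add(Mul(-7, -6), Rational(-9524881, 18553257)) = Add(42, Rational(-9524881, 18553257)) = Rational(769711913, 18553257)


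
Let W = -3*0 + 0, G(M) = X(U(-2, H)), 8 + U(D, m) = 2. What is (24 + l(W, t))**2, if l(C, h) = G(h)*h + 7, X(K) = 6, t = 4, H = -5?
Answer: 3025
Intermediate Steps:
U(D, m) = -6 (U(D, m) = -8 + 2 = -6)
G(M) = 6
W = 0 (W = 0 + 0 = 0)
l(C, h) = 7 + 6*h (l(C, h) = 6*h + 7 = 7 + 6*h)
(24 + l(W, t))**2 = (24 + (7 + 6*4))**2 = (24 + (7 + 24))**2 = (24 + 31)**2 = 55**2 = 3025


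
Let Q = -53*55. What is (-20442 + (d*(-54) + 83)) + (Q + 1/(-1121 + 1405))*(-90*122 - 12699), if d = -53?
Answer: 19597904113/284 ≈ 6.9007e+7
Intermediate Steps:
Q = -2915
(-20442 + (d*(-54) + 83)) + (Q + 1/(-1121 + 1405))*(-90*122 - 12699) = (-20442 + (-53*(-54) + 83)) + (-2915 + 1/(-1121 + 1405))*(-90*122 - 12699) = (-20442 + (2862 + 83)) + (-2915 + 1/284)*(-10980 - 12699) = (-20442 + 2945) + (-2915 + 1/284)*(-23679) = -17497 - 827859/284*(-23679) = -17497 + 19602873261/284 = 19597904113/284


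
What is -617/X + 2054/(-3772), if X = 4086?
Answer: -1339996/1926549 ≈ -0.69554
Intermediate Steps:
-617/X + 2054/(-3772) = -617/4086 + 2054/(-3772) = -617*1/4086 + 2054*(-1/3772) = -617/4086 - 1027/1886 = -1339996/1926549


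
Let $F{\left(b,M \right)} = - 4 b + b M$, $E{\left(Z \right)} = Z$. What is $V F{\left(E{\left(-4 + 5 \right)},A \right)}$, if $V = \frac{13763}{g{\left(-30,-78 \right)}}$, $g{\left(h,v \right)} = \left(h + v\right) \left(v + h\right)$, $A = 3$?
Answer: $- \frac{13763}{11664} \approx -1.18$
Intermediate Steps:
$F{\left(b,M \right)} = - 4 b + M b$
$g{\left(h,v \right)} = \left(h + v\right)^{2}$ ($g{\left(h,v \right)} = \left(h + v\right) \left(h + v\right) = \left(h + v\right)^{2}$)
$V = \frac{13763}{11664}$ ($V = \frac{13763}{\left(-30 - 78\right)^{2}} = \frac{13763}{\left(-108\right)^{2}} = \frac{13763}{11664} \approx 1.18$)
$V F{\left(E{\left(-4 + 5 \right)},A \right)} = \frac{13763 \left(-4 + 5\right) \left(-4 + 3\right)}{11664} = \frac{13763 \cdot 1 \left(-1\right)}{11664} = \frac{13763}{11664} \left(-1\right) = - \frac{13763}{11664}$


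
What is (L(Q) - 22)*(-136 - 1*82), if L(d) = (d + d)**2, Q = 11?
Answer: -100716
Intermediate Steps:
L(d) = 4*d**2 (L(d) = (2*d)**2 = 4*d**2)
(L(Q) - 22)*(-136 - 1*82) = (4*11**2 - 22)*(-136 - 1*82) = (4*121 - 22)*(-136 - 82) = (484 - 22)*(-218) = 462*(-218) = -100716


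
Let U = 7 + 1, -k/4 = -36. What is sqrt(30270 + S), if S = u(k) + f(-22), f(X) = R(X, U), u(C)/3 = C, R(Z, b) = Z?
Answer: 2*sqrt(7670) ≈ 175.16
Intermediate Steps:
k = 144 (k = -4*(-36) = 144)
U = 8
u(C) = 3*C
f(X) = X
S = 410 (S = 3*144 - 22 = 432 - 22 = 410)
sqrt(30270 + S) = sqrt(30270 + 410) = sqrt(30680) = 2*sqrt(7670)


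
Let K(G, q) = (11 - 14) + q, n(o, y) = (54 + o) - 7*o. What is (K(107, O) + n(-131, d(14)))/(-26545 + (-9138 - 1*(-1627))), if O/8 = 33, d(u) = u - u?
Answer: -367/11352 ≈ -0.032329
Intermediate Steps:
d(u) = 0
n(o, y) = 54 - 6*o
O = 264 (O = 8*33 = 264)
K(G, q) = -3 + q
(K(107, O) + n(-131, d(14)))/(-26545 + (-9138 - 1*(-1627))) = ((-3 + 264) + (54 - 6*(-131)))/(-26545 + (-9138 - 1*(-1627))) = (261 + (54 + 786))/(-26545 + (-9138 + 1627)) = (261 + 840)/(-26545 - 7511) = 1101/(-34056) = 1101*(-1/34056) = -367/11352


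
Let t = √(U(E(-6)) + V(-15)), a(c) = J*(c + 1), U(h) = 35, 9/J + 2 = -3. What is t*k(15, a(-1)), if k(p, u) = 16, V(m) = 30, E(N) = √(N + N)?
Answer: 16*√65 ≈ 129.00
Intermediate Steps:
J = -9/5 (J = 9/(-2 - 3) = 9/(-5) = 9*(-⅕) = -9/5 ≈ -1.8000)
E(N) = √2*√N (E(N) = √(2*N) = √2*√N)
a(c) = -9/5 - 9*c/5 (a(c) = -9*(c + 1)/5 = -9*(1 + c)/5 = -9/5 - 9*c/5)
t = √65 (t = √(35 + 30) = √65 ≈ 8.0623)
t*k(15, a(-1)) = √65*16 = 16*√65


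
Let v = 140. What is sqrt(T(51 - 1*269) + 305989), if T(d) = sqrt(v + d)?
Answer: sqrt(305989 + I*sqrt(78)) ≈ 553.16 + 0.008*I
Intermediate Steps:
T(d) = sqrt(140 + d)
sqrt(T(51 - 1*269) + 305989) = sqrt(sqrt(140 + (51 - 1*269)) + 305989) = sqrt(sqrt(140 + (51 - 269)) + 305989) = sqrt(sqrt(140 - 218) + 305989) = sqrt(sqrt(-78) + 305989) = sqrt(I*sqrt(78) + 305989) = sqrt(305989 + I*sqrt(78))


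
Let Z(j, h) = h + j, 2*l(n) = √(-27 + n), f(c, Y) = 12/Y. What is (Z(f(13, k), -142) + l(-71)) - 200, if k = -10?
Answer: -1716/5 + 7*I*√2/2 ≈ -343.2 + 4.9497*I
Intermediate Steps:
l(n) = √(-27 + n)/2
(Z(f(13, k), -142) + l(-71)) - 200 = ((-142 + 12/(-10)) + √(-27 - 71)/2) - 200 = ((-142 + 12*(-⅒)) + √(-98)/2) - 200 = ((-142 - 6/5) + (7*I*√2)/2) - 200 = (-716/5 + 7*I*√2/2) - 200 = -1716/5 + 7*I*√2/2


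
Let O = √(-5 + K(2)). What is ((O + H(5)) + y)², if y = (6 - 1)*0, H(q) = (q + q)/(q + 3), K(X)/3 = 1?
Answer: -7/16 + 5*I*√2/2 ≈ -0.4375 + 3.5355*I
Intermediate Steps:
K(X) = 3 (K(X) = 3*1 = 3)
H(q) = 2*q/(3 + q) (H(q) = (2*q)/(3 + q) = 2*q/(3 + q))
O = I*√2 (O = √(-5 + 3) = √(-2) = I*√2 ≈ 1.4142*I)
y = 0 (y = 5*0 = 0)
((O + H(5)) + y)² = ((I*√2 + 2*5/(3 + 5)) + 0)² = ((I*√2 + 2*5/8) + 0)² = ((I*√2 + 2*5*(⅛)) + 0)² = ((I*√2 + 5/4) + 0)² = ((5/4 + I*√2) + 0)² = (5/4 + I*√2)²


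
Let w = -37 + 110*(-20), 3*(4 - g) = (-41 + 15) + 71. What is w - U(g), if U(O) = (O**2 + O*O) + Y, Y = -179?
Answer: -2300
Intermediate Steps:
g = -11 (g = 4 - ((-41 + 15) + 71)/3 = 4 - (-26 + 71)/3 = 4 - 1/3*45 = 4 - 15 = -11)
w = -2237 (w = -37 - 2200 = -2237)
U(O) = -179 + 2*O**2 (U(O) = (O**2 + O*O) - 179 = (O**2 + O**2) - 179 = 2*O**2 - 179 = -179 + 2*O**2)
w - U(g) = -2237 - (-179 + 2*(-11)**2) = -2237 - (-179 + 2*121) = -2237 - (-179 + 242) = -2237 - 1*63 = -2237 - 63 = -2300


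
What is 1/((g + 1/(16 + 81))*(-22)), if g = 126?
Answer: -97/268906 ≈ -0.00036072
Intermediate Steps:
1/((g + 1/(16 + 81))*(-22)) = 1/((126 + 1/(16 + 81))*(-22)) = 1/((126 + 1/97)*(-22)) = 1/((12223/97)*(-22)) = 1/(-268906/97) = -97/268906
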